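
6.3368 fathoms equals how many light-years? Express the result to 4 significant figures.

1 fathom = 1.93304 × 10^-16 ly.
Thus 6.3368 × 1.93304 × 10^-16 ≈ 1.225 × 10^-15 ly.

1.225 × 10^-15 ly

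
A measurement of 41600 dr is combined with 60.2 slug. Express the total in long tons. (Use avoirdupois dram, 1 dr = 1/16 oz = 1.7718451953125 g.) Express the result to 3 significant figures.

41600 dr = 0.0725446 long ton and 60.2 slug = 0.864678 long ton.
0.0725446 + 0.864678 ≈ 0.937 long ton.

0.937 long ton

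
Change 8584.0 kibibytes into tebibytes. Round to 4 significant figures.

1 kibibyte = 9.31323 × 10^-10 tebibytes.
8584.0 × 9.31323 × 10^-10 ≈ 7.994 × 10^-6 TiB.

7.994 × 10^-6 tebibytes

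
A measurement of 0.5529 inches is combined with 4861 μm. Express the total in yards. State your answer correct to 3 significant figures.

0.5529 in = 0.0153583 yd and 4861 μm = 0.00531605 yd.
0.0153583 + 0.00531605 ≈ 0.0207 yd.

0.0207 yards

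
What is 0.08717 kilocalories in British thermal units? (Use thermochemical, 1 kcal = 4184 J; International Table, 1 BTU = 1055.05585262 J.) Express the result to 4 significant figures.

0.3457 BTU

1 kcal = 3.96567 BTU.
Thus 0.08717 × 3.96567 ≈ 0.3457 BTU.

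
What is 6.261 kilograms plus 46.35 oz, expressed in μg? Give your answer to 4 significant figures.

7.575e+9 μg

6.261 kg = 6.26100e+9 μg and 46.35 oz = 1.31400e+9 μg.
6.26100e+9 + 1.31400e+9 ≈ 7.575e+9 μg.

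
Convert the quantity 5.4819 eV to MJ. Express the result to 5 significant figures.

1 electronvolt = 1.60218e-25 MJ.
Then 5.4819 × 1.60218e-25 ≈ 8.7830e-25 MJ.

8.7830e-25 MJ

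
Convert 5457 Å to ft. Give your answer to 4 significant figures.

1.790 × 10^-6 ft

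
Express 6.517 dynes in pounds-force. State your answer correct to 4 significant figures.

1 dyne = 2.24809e-6 lbf.
Thus 6.517 × 2.24809e-6 ≈ 1.465e-5 lbf.

1.465e-5 lbf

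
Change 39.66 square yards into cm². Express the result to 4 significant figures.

1 square yard = 8361.27 cm².
Then 39.66 × 8361.27 ≈ 331600 cm².

331600 cm²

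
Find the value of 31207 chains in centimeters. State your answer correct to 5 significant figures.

1 chain = 2011.68 cm.
Then 31207 × 2011.68 ≈ 6.2778e+7 cm.

6.2778e+7 centimeters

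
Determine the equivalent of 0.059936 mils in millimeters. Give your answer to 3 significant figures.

0.00152 millimeters

1 mil = 0.0254000 mm.
Thus 0.059936 × 0.0254000 ≈ 0.00152 mm.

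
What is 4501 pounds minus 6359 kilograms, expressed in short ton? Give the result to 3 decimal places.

-4.759 short ton

4501 lb = 2.25050 short ton and 6359 kg = 7.00960 short ton.
2.25050 − 7.00960 ≈ -4.759 short ton.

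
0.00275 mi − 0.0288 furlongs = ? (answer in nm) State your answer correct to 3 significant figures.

-1.37 × 10^9 nm

0.00275 mi = 4.42570 × 10^9 nm and 0.0288 furlong = 5.79364 × 10^9 nm.
4.42570 × 10^9 − 5.79364 × 10^9 ≈ -1.37 × 10^9 nm.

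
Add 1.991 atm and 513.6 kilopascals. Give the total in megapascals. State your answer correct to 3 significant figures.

0.715 MPa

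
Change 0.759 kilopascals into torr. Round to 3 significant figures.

5.69 torr

1 kilopascal = 7.50062 torr.
Thus 0.759 × 7.50062 ≈ 5.69 torr.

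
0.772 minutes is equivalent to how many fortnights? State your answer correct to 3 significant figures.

3.83e-5 fortnight

1 minute = 4.96032e-5 fortnight.
Thus 0.772 × 4.96032e-5 ≈ 3.83e-5 fortnight.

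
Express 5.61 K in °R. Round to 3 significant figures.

°R = K × 9/5.
Applying the formula gives 10.1 °R.

10.1 degrees Rankine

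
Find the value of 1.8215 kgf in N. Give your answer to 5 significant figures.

17.863 N

1 kgf = 9.80665 newtons.
1.8215 × 9.80665 ≈ 17.863 N.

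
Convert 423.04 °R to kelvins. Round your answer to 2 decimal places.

°R = K × 9/5.
Applying the formula gives 235.02 K.

235.02 K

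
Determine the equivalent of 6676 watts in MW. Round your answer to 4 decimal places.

0.0067 MW

1 W = 1.00000e-6 MW.
6676 × 1.00000e-6 ≈ 0.0067 MW.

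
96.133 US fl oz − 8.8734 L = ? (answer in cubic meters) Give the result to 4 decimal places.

96.133 US fl oz = 0.00284299 m³ and 8.8734 L = 0.00887340 m³.
0.00284299 − 0.00887340 ≈ -0.0060 m³.

-0.0060 m³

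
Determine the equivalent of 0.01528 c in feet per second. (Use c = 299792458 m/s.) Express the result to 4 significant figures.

1.503e+7 ft/s

1 c = 9.83571e+8 feet per second.
Then 0.01528 × 9.83571e+8 ≈ 1.503e+7 ft/s.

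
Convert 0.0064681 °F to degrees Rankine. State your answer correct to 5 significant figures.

459.68 °R

°R = °F + 459.67.
Applying the formula gives 459.68 °R.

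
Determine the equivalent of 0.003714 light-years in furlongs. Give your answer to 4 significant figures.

1 ly = 4.70290e+13 furlong.
0.003714 × 4.70290e+13 ≈ 1.747e+11 furlong.

1.747e+11 furlongs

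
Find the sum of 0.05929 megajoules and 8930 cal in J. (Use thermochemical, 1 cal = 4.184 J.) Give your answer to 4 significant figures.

96650 joules

0.05929 MJ = 59290.0 J and 8930 cal = 37363.1 J.
59290.0 + 37363.1 ≈ 96650 J.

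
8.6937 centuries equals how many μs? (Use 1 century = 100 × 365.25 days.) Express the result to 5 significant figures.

2.7435e+16 microseconds

1 century = 3.15576e+15 μs.
So 8.6937 × 3.15576e+15 ≈ 2.7435e+16 μs.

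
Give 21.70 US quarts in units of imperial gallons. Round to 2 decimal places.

1 US qt = 0.208169 imp gal.
Then 21.70 × 0.208169 ≈ 4.52 imp gal.

4.52 imperial gallons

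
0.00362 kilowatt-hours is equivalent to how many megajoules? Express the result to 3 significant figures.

0.0130 megajoules

1 kWh = 3.60000 megajoules.
Thus 0.00362 × 3.60000 ≈ 0.0130 MJ.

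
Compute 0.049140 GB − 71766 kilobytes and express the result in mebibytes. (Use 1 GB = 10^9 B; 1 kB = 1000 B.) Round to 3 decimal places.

0.049140 GB = 46.8636 MiB and 71766 kB = 68.4414 MiB.
46.8636 − 68.4414 ≈ -21.578 MiB.

-21.578 MiB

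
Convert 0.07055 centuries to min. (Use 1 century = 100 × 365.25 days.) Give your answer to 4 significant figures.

3.711e+6 minutes

1 century = 5.25960e+7 min.
0.07055 × 5.25960e+7 ≈ 3.711e+6 min.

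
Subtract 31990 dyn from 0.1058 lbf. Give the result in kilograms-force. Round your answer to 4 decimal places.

0.0154 kgf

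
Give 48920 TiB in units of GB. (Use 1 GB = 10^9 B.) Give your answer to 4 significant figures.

1 TiB = 1099.51 GB.
Then 48920 × 1099.51 ≈ 5.379 × 10^7 GB.

5.379 × 10^7 gigabytes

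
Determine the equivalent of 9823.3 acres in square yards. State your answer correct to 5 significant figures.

4.7545 × 10^7 yd²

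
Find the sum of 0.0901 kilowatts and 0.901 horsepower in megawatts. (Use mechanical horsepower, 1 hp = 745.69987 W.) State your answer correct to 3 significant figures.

0.000762 megawatts

0.0901 kW = 9.01000 × 10^-5 MW and 0.901 hp = 0.000671876 MW.
9.01000 × 10^-5 + 0.000671876 ≈ 0.000762 MW.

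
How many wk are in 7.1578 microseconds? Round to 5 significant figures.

1.1835e-11 wk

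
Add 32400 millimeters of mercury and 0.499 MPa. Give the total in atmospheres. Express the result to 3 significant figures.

32400 mmHg = 42.6316 atm and 0.499 MPa = 4.92475 atm.
42.6316 + 4.92475 ≈ 47.6 atm.

47.6 atm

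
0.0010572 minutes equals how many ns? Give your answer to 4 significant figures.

6.343 × 10^7 nanoseconds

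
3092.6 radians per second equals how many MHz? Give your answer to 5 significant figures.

1 rad/s = 1.59155e-7 MHz.
So 3092.6 × 1.59155e-7 ≈ 0.00049220 MHz.

0.00049220 megahertz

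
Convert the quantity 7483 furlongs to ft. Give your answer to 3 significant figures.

1 furlong = 660.000 feet.
So 7483 × 660.000 ≈ 4.94e+6 ft.

4.94e+6 feet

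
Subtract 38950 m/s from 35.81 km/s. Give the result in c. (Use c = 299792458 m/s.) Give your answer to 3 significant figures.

35.81 km/s = 0.000119449 c and 38950 m/s = 0.000129923 c.
0.000119449 − 0.000129923 ≈ -1.05 × 10^-5 c.

-1.05 × 10^-5 c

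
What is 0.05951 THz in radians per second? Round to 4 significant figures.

1 THz = 6.28319 × 10^12 rad/s.
0.05951 × 6.28319 × 10^12 ≈ 3.739 × 10^11 rad/s.

3.739 × 10^11 rad/s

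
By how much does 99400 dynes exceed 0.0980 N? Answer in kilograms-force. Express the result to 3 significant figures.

99400 dyn = 0.101360 kgf and 0.0980 N = 0.00999322 kgf.
0.101360 − 0.00999322 ≈ 0.0914 kgf.

0.0914 kgf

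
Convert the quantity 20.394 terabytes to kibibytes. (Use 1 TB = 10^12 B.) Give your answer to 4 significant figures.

1 TB = 9.765625 × 10^8 KiB.
Thus 20.394 × 9.765625 × 10^8 ≈ 1.992 × 10^10 KiB.

1.992 × 10^10 kibibytes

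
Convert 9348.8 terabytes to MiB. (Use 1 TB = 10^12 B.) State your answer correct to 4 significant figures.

1 TB = 953674 MiB.
So 9348.8 × 953674 ≈ 8.916 × 10^9 MiB.

8.916 × 10^9 mebibytes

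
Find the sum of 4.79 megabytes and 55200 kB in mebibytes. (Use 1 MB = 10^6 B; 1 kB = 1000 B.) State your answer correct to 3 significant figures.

57.2 MiB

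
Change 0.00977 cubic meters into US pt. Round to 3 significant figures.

1 m³ = 2113.38 US pt.
Then 0.00977 × 2113.38 ≈ 20.6 US pt.

20.6 US pt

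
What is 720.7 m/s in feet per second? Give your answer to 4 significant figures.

2365 feet per second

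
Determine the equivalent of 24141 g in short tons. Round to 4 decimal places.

1 g = 1.10231 × 10^-6 short tons.
Then 24141 × 1.10231 × 10^-6 ≈ 0.0266 short ton.

0.0266 short tons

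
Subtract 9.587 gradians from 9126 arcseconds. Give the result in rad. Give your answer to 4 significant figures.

9126 arcsec = 0.0442441 rad and 9.587 grad = 0.150592 rad.
0.0442441 − 0.150592 ≈ -0.1063 rad.

-0.1063 rad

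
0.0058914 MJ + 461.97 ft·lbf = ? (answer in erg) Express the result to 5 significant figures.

6.5177 × 10^10 ergs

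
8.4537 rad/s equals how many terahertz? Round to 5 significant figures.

1.3454 × 10^-12 terahertz

1 rad/s = 1.59155 × 10^-13 THz.
Then 8.4537 × 1.59155 × 10^-13 ≈ 1.3454 × 10^-12 THz.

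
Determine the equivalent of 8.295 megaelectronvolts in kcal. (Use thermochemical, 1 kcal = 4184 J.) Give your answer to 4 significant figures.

1 megaelectronvolt = 3.82929e-17 kcal.
Thus 8.295 × 3.82929e-17 ≈ 3.176e-16 kcal.

3.176e-16 kcal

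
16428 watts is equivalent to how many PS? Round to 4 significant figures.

22.34 metric horsepower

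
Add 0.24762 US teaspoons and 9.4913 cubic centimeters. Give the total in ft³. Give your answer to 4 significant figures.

0.0003783 cubic feet

0.24762 US tsp = 4.31015e-5 ft³ and 9.4913 cm³ = 0.000335182 ft³.
4.31015e-5 + 0.000335182 ≈ 0.0003783 ft³.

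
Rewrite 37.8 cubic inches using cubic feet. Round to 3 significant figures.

0.0219 cubic feet

1 cubic inch = 0.000578704 ft³.
So 37.8 × 0.000578704 ≈ 0.0219 ft³.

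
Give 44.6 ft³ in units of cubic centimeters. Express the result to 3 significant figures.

1 cubic foot = 28316.8 cm³.
Then 44.6 × 28316.8 ≈ 1.26e+6 cm³.

1.26e+6 cubic centimeters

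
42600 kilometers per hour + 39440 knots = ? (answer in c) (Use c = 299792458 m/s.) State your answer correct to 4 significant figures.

0.0001072 times the speed of light

42600 km/h = 3.94718e-5 c and 39440 kn = 6.76791e-5 c.
3.94718e-5 + 6.76791e-5 ≈ 0.0001072 c.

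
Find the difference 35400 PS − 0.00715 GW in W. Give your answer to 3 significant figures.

1.89e+7 W

35400 PS = 2.60367e+7 W and 0.00715 GW = 7.15000e+6 W.
2.60367e+7 − 7.15000e+6 ≈ 1.89e+7 W.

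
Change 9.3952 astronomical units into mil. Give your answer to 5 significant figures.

1 astronomical unit = 5.88968e+15 mil.
Then 9.3952 × 5.88968e+15 ≈ 5.5335e+16 mil.

5.5335e+16 mil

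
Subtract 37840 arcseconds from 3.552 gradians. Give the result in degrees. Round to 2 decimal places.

-7.31 °

3.552 grad = 3.19680 ° and 37840 arcsec = 10.5111 °.
3.19680 − 10.5111 ≈ -7.31 °.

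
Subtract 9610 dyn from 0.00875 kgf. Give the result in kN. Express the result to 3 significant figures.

0.00875 kgf = 8.58082 × 10^-5 kN and 9610 dyn = 9.61000 × 10^-5 kN.
8.58082 × 10^-5 − 9.61000 × 10^-5 ≈ -1.03 × 10^-5 kN.

-1.03 × 10^-5 kN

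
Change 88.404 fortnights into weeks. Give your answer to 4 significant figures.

1 fortnight = 2.00000 wk.
So 88.404 × 2.00000 ≈ 176.8 wk.

176.8 wk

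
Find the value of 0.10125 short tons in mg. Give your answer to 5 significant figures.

9.1852 × 10^7 mg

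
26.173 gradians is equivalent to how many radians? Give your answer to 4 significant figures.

1 grad = 0.0157080 radians.
Then 26.173 × 0.0157080 ≈ 0.4111 rad.

0.4111 rad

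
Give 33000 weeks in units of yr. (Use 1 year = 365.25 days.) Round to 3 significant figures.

1 week = 0.0191650 yr.
Thus 33000 × 0.0191650 ≈ 632 yr.

632 yr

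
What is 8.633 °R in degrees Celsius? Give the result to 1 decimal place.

°R = (°C + 273.15) × 9/5.
Applying the formula gives -268.4 °C.

-268.4 °C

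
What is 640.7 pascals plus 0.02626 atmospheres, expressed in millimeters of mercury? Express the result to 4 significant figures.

24.76 mmHg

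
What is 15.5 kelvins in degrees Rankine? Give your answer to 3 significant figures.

°R = K × 9/5.
Applying the formula gives 27.9 °R.

27.9 degrees Rankine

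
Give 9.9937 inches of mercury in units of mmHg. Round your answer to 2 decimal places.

253.84 millimeters of mercury

1 inHg = 25.4000 mmHg.
9.9937 × 25.4000 ≈ 253.84 mmHg.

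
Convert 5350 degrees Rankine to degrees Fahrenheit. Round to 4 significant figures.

4890 °F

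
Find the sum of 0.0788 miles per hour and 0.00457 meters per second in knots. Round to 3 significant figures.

0.0774 kn

0.0788 mph = 0.0684753 kn and 0.00457 m/s = 0.00888337 kn.
0.0684753 + 0.00888337 ≈ 0.0774 kn.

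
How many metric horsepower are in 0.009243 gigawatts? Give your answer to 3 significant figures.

12600 PS

1 GW = 1.35962e+6 metric horsepower.
Then 0.009243 × 1.35962e+6 ≈ 12600 PS.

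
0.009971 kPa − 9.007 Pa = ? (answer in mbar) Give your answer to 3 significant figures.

0.00964 millibar

0.009971 kPa = 0.0997100 mbar and 9.007 Pa = 0.0900700 mbar.
0.0997100 − 0.0900700 ≈ 0.00964 mbar.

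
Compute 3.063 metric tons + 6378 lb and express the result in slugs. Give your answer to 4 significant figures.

3.063 t = 209.882 slug and 6378 lb = 198.234 slug.
209.882 + 198.234 ≈ 408.1 slug.

408.1 slug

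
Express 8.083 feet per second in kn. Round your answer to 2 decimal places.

1 foot per second = 0.592484 kn.
So 8.083 × 0.592484 ≈ 4.79 kn.

4.79 kn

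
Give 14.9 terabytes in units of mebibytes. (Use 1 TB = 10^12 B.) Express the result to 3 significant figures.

1 terabyte = 953674 MiB.
14.9 × 953674 ≈ 1.42e+7 MiB.

1.42e+7 MiB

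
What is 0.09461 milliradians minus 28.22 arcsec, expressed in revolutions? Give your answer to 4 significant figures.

0.09461 mrad = 1.50576e-5 rev and 28.22 arcsec = 2.17747e-5 rev.
1.50576e-5 − 2.17747e-5 ≈ -6.717e-6 rev.

-6.717e-6 rev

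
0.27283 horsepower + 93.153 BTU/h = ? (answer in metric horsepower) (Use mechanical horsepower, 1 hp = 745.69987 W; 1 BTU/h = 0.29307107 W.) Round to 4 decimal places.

0.27283 hp = 0.276614 PS and 93.153 BTU/h = 0.0371183 PS.
0.276614 + 0.0371183 ≈ 0.3137 PS.

0.3137 metric horsepower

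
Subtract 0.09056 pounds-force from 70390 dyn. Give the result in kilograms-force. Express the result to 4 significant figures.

0.03070 kgf

70390 dyn = 0.0717778 kgf and 0.09056 lbf = 0.0410773 kgf.
0.0717778 − 0.0410773 ≈ 0.03070 kgf.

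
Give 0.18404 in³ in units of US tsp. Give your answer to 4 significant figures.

0.6119 US teaspoons

1 cubic inch = 3.32468 US tsp.
So 0.18404 × 3.32468 ≈ 0.6119 US tsp.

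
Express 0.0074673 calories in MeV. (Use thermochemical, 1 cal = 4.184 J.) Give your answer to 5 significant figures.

1 calorie = 2.61145 × 10^13 megaelectronvolts.
0.0074673 × 2.61145 × 10^13 ≈ 1.9500 × 10^11 MeV.

1.9500 × 10^11 megaelectronvolts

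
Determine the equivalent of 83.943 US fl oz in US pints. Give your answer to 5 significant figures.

5.2464 US pt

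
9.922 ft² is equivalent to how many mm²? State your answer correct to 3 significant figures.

922000 square millimeters

1 square foot = 92903.0 square millimeters.
9.922 × 92903.0 ≈ 922000 mm².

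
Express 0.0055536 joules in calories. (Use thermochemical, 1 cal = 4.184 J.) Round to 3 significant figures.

0.00133 calories

1 J = 0.239006 cal.
So 0.0055536 × 0.239006 ≈ 0.00133 cal.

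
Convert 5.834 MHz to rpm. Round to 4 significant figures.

1 MHz = 6.00000e+7 rpm.
So 5.834 × 6.00000e+7 ≈ 3.500e+8 rpm.

3.500e+8 revolutions per minute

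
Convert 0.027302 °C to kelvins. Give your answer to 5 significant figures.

273.18 K

K = °C + 273.15.
Applying the formula gives 273.18 K.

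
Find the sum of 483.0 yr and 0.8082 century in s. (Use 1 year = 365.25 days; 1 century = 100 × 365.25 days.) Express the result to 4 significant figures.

1.779 × 10^10 s

483.0 yr = 1.52423 × 10^10 s and 0.8082 century = 2.55049 × 10^9 s.
1.52423 × 10^10 + 2.55049 × 10^9 ≈ 1.779 × 10^10 s.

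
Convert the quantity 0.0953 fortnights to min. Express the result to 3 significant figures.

1 fortnight = 20160.0 min.
So 0.0953 × 20160.0 ≈ 1920 min.

1920 min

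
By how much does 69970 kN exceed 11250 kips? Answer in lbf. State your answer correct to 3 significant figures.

4.48 × 10^6 pounds-force

69970 kN = 1.57299 × 10^7 lbf and 11250 kip = 1.12500 × 10^7 lbf.
1.57299 × 10^7 − 1.12500 × 10^7 ≈ 4.48 × 10^6 lbf.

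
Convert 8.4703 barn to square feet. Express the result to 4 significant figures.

1 barn = 1.07639 × 10^-27 square feet.
Thus 8.4703 × 1.07639 × 10^-27 ≈ 9.117 × 10^-27 ft².

9.117 × 10^-27 ft²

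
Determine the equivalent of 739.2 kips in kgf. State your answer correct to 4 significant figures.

335300 kilograms-force

1 kip = 453.592 kgf.
Thus 739.2 × 453.592 ≈ 335300 kgf.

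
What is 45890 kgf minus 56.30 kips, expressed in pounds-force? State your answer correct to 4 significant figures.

45890 kgf = 101170 lbf and 56.30 kip = 56300.0 lbf.
101170 − 56300.0 ≈ 44870 lbf.

44870 lbf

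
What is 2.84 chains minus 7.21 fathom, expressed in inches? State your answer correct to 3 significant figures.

2.84 chain = 2249.28 in and 7.21 fathom = 519.120 in.
2249.28 − 519.120 ≈ 1730 in.

1730 inches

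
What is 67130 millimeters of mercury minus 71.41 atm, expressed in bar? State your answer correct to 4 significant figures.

17.14 bar

67130 mmHg = 89.4993 bar and 71.41 atm = 72.3562 bar.
89.4993 − 72.3562 ≈ 17.14 bar.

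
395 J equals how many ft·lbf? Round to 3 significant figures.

291 ft·lbf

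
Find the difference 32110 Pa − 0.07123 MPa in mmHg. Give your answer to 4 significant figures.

-293.4 mmHg

32110 Pa = 240.845 mmHg and 0.07123 MPa = 534.269 mmHg.
240.845 − 534.269 ≈ -293.4 mmHg.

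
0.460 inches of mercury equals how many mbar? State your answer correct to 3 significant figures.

15.6 mbar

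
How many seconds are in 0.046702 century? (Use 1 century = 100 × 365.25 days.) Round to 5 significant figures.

1 century = 3.15576 × 10^9 s.
Then 0.046702 × 3.15576 × 10^9 ≈ 1.4738 × 10^8 s.

1.4738 × 10^8 s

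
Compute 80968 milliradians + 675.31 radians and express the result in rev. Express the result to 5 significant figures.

80968 mrad = 12.8865 rev and 675.31 rad = 107.479 rev.
12.8865 + 107.479 ≈ 120.37 rev.

120.37 revolutions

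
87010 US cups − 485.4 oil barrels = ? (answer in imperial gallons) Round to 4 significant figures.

87010 US cup = 4528.19 imp gal and 485.4 bbl = 16975.6 imp gal.
4528.19 − 16975.6 ≈ -12450 imp gal.

-12450 imp gal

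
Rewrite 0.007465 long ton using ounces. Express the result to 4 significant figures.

267.5 oz

1 long ton = 35840.0 oz.
So 0.007465 × 35840.0 ≈ 267.5 oz.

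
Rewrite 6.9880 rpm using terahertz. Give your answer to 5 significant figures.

1 rpm = 1.66667e-14 THz.
So 6.9880 × 1.66667e-14 ≈ 1.1647e-13 THz.

1.1647e-13 terahertz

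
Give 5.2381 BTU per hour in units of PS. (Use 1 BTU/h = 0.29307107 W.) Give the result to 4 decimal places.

0.0021 metric horsepower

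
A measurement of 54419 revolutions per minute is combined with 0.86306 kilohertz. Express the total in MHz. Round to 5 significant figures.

54419 rpm = 0.000906983 MHz and 0.86306 kHz = 0.000863060 MHz.
0.000906983 + 0.000863060 ≈ 0.0017700 MHz.

0.0017700 MHz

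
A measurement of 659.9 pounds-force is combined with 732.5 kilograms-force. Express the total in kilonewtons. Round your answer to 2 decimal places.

10.12 kilonewtons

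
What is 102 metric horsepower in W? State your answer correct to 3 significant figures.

75000 watts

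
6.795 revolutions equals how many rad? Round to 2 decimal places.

42.69 rad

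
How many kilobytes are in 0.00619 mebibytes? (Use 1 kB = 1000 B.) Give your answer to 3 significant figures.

6.49 kB

1 mebibyte = 1048.58 kilobytes.
Then 0.00619 × 1048.58 ≈ 6.49 kB.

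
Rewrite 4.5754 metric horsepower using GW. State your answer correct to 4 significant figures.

1 metric horsepower = 7.35499 × 10^-7 gigawatts.
4.5754 × 7.35499 × 10^-7 ≈ 3.365 × 10^-6 GW.

3.365 × 10^-6 GW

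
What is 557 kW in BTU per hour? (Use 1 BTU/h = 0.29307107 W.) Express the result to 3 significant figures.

1 kilowatt = 3412.14 BTU per hour.
Then 557 × 3412.14 ≈ 1.90 × 10^6 BTU/h.

1.90 × 10^6 BTU/h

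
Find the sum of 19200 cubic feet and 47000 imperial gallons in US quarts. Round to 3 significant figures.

19200 ft³ = 574504 US qt and 47000 imp gal = 225779 US qt.
574504 + 225779 ≈ 800000 US qt.

800000 US qt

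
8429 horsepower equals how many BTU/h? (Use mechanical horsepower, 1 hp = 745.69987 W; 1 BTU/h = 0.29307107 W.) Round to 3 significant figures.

2.14e+7 BTU per hour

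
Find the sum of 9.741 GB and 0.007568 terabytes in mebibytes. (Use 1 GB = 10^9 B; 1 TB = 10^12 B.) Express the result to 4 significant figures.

9.741 GB = 9289.74 MiB and 0.007568 TB = 7217.41 MiB.
9289.74 + 7217.41 ≈ 16510 MiB.

16510 MiB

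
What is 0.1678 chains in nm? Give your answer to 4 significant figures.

3.376e+9 nm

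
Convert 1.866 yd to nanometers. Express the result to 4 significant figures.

1.706e+9 nanometers

1 yard = 9.14400e+8 nanometers.
Thus 1.866 × 9.14400e+8 ≈ 1.706e+9 nm.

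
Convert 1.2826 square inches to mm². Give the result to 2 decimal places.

827.48 square millimeters

1 square inch = 645.160 mm².
Then 1.2826 × 645.160 ≈ 827.48 mm².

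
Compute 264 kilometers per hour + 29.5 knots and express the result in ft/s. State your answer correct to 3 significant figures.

290 feet per second

264 km/h = 240.595 ft/s and 29.5 kn = 49.7904 ft/s.
240.595 + 49.7904 ≈ 290 ft/s.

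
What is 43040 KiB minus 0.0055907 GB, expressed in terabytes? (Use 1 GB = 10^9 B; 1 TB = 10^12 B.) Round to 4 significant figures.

3.848e-5 TB

43040 KiB = 4.40730e-5 TB and 0.0055907 GB = 5.59070e-6 TB.
4.40730e-5 − 5.59070e-6 ≈ 3.848e-5 TB.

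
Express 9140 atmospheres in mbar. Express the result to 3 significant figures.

9.26 × 10^6 mbar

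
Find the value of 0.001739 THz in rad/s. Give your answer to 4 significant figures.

1 terahertz = 6.28319e+12 rad/s.
0.001739 × 6.28319e+12 ≈ 1.093e+10 rad/s.

1.093e+10 radians per second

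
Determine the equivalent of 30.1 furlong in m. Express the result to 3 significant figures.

1 furlong = 201.168 m.
Thus 30.1 × 201.168 ≈ 6060 m.

6060 m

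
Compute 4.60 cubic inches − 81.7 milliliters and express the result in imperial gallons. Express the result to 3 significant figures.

-0.00139 imperial gallons

4.60 in³ = 0.0165814 imp gal and 81.7 mL = 0.0179715 imp gal.
0.0165814 − 0.0179715 ≈ -0.00139 imp gal.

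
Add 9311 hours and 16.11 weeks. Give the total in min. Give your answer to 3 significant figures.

721000 minutes

9311 h = 558660 min and 16.11 wk = 162389 min.
558660 + 162389 ≈ 721000 min.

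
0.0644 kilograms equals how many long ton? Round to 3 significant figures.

1 kilogram = 0.000984207 long ton.
So 0.0644 × 0.000984207 ≈ 6.34e-5 long ton.

6.34e-5 long tons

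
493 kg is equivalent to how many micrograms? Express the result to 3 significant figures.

1 kg = 1.00000e+9 micrograms.
493 × 1.00000e+9 ≈ 4.93e+11 μg.

4.93e+11 micrograms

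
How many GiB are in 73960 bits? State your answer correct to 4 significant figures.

1 bit = 1.16415e-10 gibibytes.
Then 73960 × 1.16415e-10 ≈ 8.610e-6 GiB.

8.610e-6 GiB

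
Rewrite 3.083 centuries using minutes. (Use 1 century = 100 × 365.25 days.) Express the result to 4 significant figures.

1.622e+8 min

1 century = 5.25960e+7 minutes.
So 3.083 × 5.25960e+7 ≈ 1.622e+8 min.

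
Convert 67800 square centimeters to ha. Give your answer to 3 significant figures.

1 square centimeter = 1.00000e-8 ha.
67800 × 1.00000e-8 ≈ 0.000678 ha.

0.000678 hectares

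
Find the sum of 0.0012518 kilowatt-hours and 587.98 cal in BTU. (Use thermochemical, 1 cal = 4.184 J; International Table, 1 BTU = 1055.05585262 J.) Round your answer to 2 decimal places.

0.0012518 kWh = 4.27132 BTU and 587.98 cal = 2.33173 BTU.
4.27132 + 2.33173 ≈ 6.60 BTU.

6.60 British thermal units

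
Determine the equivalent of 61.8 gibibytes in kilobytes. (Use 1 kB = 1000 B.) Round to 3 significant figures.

1 GiB = 1.07374 × 10^6 kilobytes.
61.8 × 1.07374 × 10^6 ≈ 6.64 × 10^7 kB.

6.64 × 10^7 kB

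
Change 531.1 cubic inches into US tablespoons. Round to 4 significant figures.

1 in³ = 1.10823 US tbsp.
Then 531.1 × 1.10823 ≈ 588.6 US tbsp.

588.6 US tbsp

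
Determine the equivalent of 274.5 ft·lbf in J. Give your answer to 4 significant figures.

1 ft·lbf = 1.35582 J.
Then 274.5 × 1.35582 ≈ 372.2 J.

372.2 J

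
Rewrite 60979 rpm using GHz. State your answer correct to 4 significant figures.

1.016e-6 GHz

1 revolution per minute = 1.66667e-11 gigahertz.
So 60979 × 1.66667e-11 ≈ 1.016e-6 GHz.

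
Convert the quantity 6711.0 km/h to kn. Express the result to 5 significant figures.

3623.7 kn

1 km/h = 0.539957 knots.
Thus 6711.0 × 0.539957 ≈ 3623.7 kn.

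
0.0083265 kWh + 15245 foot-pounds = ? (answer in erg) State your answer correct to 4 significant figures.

5.064e+11 erg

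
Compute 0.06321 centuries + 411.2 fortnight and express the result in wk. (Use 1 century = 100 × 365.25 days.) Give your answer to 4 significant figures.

0.06321 century = 329.821 wk and 411.2 fortnight = 822.400 wk.
329.821 + 822.400 ≈ 1152 wk.

1152 weeks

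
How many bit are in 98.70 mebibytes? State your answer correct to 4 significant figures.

1 mebibyte = 8.38861 × 10^6 bit.
Thus 98.70 × 8.38861 × 10^6 ≈ 8.280 × 10^8 bit.

8.280 × 10^8 bits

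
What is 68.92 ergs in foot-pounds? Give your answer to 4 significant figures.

1 erg = 7.37562e-8 ft·lbf.
68.92 × 7.37562e-8 ≈ 5.083e-6 ft·lbf.

5.083e-6 foot-pounds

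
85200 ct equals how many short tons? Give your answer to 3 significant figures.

0.0188 short ton

1 ct = 2.20462 × 10^-7 short ton.
So 85200 × 2.20462 × 10^-7 ≈ 0.0188 short ton.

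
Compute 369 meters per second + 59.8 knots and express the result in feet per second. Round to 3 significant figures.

369 m/s = 1210.63 ft/s and 59.8 kn = 100.931 ft/s.
1210.63 + 100.931 ≈ 1310 ft/s.

1310 feet per second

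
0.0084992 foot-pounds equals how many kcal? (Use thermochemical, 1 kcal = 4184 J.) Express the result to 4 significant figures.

2.754 × 10^-6 kcal

1 foot-pound = 0.000324048 kcal.
Then 0.0084992 × 0.000324048 ≈ 2.754 × 10^-6 kcal.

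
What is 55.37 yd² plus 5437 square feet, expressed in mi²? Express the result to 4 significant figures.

55.37 yd² = 1.78751e-5 mi² and 5437 ft² = 0.000195026 mi².
1.78751e-5 + 0.000195026 ≈ 0.0002129 mi².

0.0002129 mi²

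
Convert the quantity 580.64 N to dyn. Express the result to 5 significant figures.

1 N = 100000 dynes.
580.64 × 100000 ≈ 5.8064e+7 dyn.

5.8064e+7 dyn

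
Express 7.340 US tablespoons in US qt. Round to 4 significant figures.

0.1147 US quarts

1 US tbsp = 0.0156250 US qt.
Then 7.340 × 0.0156250 ≈ 0.1147 US qt.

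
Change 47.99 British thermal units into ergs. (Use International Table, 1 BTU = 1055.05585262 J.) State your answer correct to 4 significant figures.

5.063 × 10^11 erg

1 BTU = 1.05506 × 10^10 erg.
Then 47.99 × 1.05506 × 10^10 ≈ 5.063 × 10^11 erg.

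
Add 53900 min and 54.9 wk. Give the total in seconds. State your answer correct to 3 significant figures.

53900 min = 3.23400e+6 s and 54.9 wk = 3.32035e+7 s.
3.23400e+6 + 3.32035e+7 ≈ 3.64e+7 s.

3.64e+7 seconds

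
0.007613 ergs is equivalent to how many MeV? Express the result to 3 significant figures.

4750 megaelectronvolts

1 erg = 624151 MeV.
Then 0.007613 × 624151 ≈ 4750 MeV.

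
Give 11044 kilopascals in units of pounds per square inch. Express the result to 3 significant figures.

1600 pounds per square inch

1 kPa = 0.145038 pounds per square inch.
11044 × 0.145038 ≈ 1600 psi.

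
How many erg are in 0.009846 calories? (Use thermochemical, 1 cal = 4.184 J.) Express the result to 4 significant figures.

412000 ergs

1 calorie = 4.18400e+7 ergs.
Then 0.009846 × 4.18400e+7 ≈ 412000 erg.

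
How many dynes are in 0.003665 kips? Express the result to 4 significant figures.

1 kip = 4.44822 × 10^8 dynes.
Then 0.003665 × 4.44822 × 10^8 ≈ 1.630 × 10^6 dyn.

1.630 × 10^6 dynes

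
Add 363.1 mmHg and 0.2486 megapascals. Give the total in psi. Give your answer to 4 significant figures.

43.08 pounds per square inch

363.1 mmHg = 7.02118 psi and 0.2486 MPa = 36.0564 psi.
7.02118 + 36.0564 ≈ 43.08 psi.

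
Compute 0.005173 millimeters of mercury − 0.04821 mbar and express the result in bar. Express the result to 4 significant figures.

0.005173 mmHg = 6.89677 × 10^-6 bar and 0.04821 mbar = 4.82100 × 10^-5 bar.
6.89677 × 10^-6 − 4.82100 × 10^-5 ≈ -4.131 × 10^-5 bar.

-4.131 × 10^-5 bar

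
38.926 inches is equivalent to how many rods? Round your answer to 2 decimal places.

0.20 rod

1 in = 0.00505051 rods.
Then 38.926 × 0.00505051 ≈ 0.20 rod.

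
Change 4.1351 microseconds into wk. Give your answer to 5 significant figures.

1 μs = 1.65344 × 10^-12 wk.
Then 4.1351 × 1.65344 × 10^-12 ≈ 6.8371 × 10^-12 wk.

6.8371 × 10^-12 weeks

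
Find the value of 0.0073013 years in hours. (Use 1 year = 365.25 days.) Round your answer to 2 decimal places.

64.00 hours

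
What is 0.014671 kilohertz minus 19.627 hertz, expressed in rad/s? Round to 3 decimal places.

0.014671 kHz = 92.1806 rad/s and 19.627 Hz = 123.320 rad/s.
92.1806 − 123.320 ≈ -31.139 rad/s.

-31.139 rad/s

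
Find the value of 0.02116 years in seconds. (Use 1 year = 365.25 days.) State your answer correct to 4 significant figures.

667800 s

1 yr = 3.15576 × 10^7 seconds.
So 0.02116 × 3.15576 × 10^7 ≈ 667800 s.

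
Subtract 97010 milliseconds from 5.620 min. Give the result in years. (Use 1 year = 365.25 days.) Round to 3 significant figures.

5.620 min = 1.06852e-5 yr and 97010 ms = 3.07406e-6 yr.
1.06852e-5 − 3.07406e-6 ≈ 7.61e-6 yr.

7.61e-6 years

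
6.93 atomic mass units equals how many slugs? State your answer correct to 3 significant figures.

1 atomic mass unit = 1.13783e-28 slugs.
So 6.93 × 1.13783e-28 ≈ 7.89e-28 slug.

7.89e-28 slug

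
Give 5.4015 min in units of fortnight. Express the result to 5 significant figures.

0.00026793 fortnights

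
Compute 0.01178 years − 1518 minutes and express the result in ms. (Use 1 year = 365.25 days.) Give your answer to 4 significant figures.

2.807e+8 milliseconds

0.01178 yr = 3.71749e+8 ms and 1518 min = 9.10800e+7 ms.
3.71749e+8 − 9.10800e+7 ≈ 2.807e+8 ms.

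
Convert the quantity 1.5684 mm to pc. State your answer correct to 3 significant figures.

1 millimeter = 3.24078 × 10^-20 pc.
Thus 1.5684 × 3.24078 × 10^-20 ≈ 5.08 × 10^-20 pc.

5.08 × 10^-20 pc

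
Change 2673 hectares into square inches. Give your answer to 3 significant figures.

1 ha = 1.55000 × 10^7 square inches.
Thus 2673 × 1.55000 × 10^7 ≈ 4.14 × 10^10 in².

4.14 × 10^10 square inches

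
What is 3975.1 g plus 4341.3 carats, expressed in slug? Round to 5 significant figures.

0.33188 slug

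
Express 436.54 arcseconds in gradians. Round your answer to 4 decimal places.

1 arcsecond = 0.000308642 grad.
Then 436.54 × 0.000308642 ≈ 0.1347 grad.

0.1347 grad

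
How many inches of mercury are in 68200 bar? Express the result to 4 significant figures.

2.014e+6 inches of mercury

1 bar = 29.5300 inHg.
Then 68200 × 29.5300 ≈ 2.014e+6 inHg.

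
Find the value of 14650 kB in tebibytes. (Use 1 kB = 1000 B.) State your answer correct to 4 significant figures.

1 kilobyte = 9.09495e-10 tebibytes.
Thus 14650 × 9.09495e-10 ≈ 1.332e-5 TiB.

1.332e-5 TiB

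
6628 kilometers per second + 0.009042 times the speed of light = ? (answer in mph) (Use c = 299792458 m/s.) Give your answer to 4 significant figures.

2.089e+7 miles per hour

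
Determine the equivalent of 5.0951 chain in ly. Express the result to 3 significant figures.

1.08e-14 light-years

1 chain = 2.12635e-15 ly.
Thus 5.0951 × 2.12635e-15 ≈ 1.08e-14 ly.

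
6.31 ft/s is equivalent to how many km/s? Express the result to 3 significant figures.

1 ft/s = 0.000304800 km/s.
So 6.31 × 0.000304800 ≈ 0.00192 km/s.

0.00192 kilometers per second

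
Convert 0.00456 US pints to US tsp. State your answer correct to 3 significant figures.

1 US pint = 96.0000 US tsp.
So 0.00456 × 96.0000 ≈ 0.438 US tsp.

0.438 US tsp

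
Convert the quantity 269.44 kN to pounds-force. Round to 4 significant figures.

60570 pounds-force

1 kilonewton = 224.809 lbf.
269.44 × 224.809 ≈ 60570 lbf.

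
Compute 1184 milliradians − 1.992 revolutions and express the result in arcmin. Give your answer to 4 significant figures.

-38960 arcmin

1184 mrad = 4070.29 arcmin and 1.992 rev = 43027.2 arcmin.
4070.29 − 43027.2 ≈ -38960 arcmin.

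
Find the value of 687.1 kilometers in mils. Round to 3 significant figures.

2.71e+10 mils

1 kilometer = 3.93701e+7 mils.
687.1 × 3.93701e+7 ≈ 2.71e+10 mil.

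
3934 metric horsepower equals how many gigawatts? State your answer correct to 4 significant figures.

1 metric horsepower = 7.35499 × 10^-7 GW.
So 3934 × 7.35499 × 10^-7 ≈ 0.002893 GW.

0.002893 gigawatts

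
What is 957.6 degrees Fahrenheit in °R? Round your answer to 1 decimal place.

°R = °F + 459.67.
Applying the formula gives 1417.3 °R.

1417.3 °R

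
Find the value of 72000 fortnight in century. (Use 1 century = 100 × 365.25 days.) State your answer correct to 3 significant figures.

1 fortnight = 0.000383299 centuries.
So 72000 × 0.000383299 ≈ 27.6 century.

27.6 century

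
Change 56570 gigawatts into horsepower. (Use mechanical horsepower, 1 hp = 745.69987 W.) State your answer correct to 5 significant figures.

7.5862 × 10^10 horsepower

1 GW = 1.34102 × 10^6 horsepower.
Then 56570 × 1.34102 × 10^6 ≈ 7.5862 × 10^10 hp.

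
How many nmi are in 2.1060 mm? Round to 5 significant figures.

1.1371e-6 nautical miles

1 millimeter = 5.39957e-7 nautical miles.
2.1060 × 5.39957e-7 ≈ 1.1371e-6 nmi.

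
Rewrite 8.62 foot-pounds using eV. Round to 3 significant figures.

7.29 × 10^19 eV

1 ft·lbf = 8.46235 × 10^18 eV.
Then 8.62 × 8.46235 × 10^18 ≈ 7.29 × 10^19 eV.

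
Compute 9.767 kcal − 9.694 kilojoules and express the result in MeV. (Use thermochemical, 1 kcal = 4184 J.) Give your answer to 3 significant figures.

1.95 × 10^17 megaelectronvolts

9.767 kcal = 2.55060 × 10^17 MeV and 9.694 kJ = 6.05052 × 10^16 MeV.
2.55060 × 10^17 − 6.05052 × 10^16 ≈ 1.95 × 10^17 MeV.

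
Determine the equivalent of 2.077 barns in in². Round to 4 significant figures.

3.219 × 10^-25 in²

1 barn = 1.55000 × 10^-25 square inches.
So 2.077 × 1.55000 × 10^-25 ≈ 3.219 × 10^-25 in².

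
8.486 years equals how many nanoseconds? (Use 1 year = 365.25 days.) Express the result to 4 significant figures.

1 yr = 3.15576e+16 nanoseconds.
Thus 8.486 × 3.15576e+16 ≈ 2.678e+17 ns.

2.678e+17 ns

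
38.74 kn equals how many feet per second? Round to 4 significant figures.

1 kn = 1.68781 ft/s.
Then 38.74 × 1.68781 ≈ 65.39 ft/s.

65.39 ft/s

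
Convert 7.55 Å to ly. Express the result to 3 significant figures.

7.98e-26 light-years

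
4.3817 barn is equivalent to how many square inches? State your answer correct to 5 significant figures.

1 barn = 1.55000 × 10^-25 in².
Thus 4.3817 × 1.55000 × 10^-25 ≈ 6.7916 × 10^-25 in².

6.7916 × 10^-25 square inches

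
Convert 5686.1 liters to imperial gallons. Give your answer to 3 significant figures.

1250 imperial gallons

1 liter = 0.219969 imperial gallons.
Thus 5686.1 × 0.219969 ≈ 1250 imp gal.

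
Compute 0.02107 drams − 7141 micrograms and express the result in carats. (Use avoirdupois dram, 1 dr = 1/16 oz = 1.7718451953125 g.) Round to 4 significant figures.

0.02107 dr = 0.186664 ct and 7141 μg = 0.0357050 ct.
0.186664 − 0.0357050 ≈ 0.1510 ct.

0.1510 carats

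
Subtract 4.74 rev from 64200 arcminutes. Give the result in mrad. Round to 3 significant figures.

-11100 mrad

64200 arcmin = 18675.0 mrad and 4.74 rev = 29782.3 mrad.
18675.0 − 29782.3 ≈ -11100 mrad.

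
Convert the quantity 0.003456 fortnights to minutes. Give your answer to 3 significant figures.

69.7 min

1 fortnight = 20160.0 minutes.
So 0.003456 × 20160.0 ≈ 69.7 min.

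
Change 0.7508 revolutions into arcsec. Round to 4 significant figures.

973000 arcseconds

1 rev = 1.29600 × 10^6 arcseconds.
Thus 0.7508 × 1.29600 × 10^6 ≈ 973000 arcsec.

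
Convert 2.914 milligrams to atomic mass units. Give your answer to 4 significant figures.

1 milligram = 6.02214 × 10^20 u.
2.914 × 6.02214 × 10^20 ≈ 1.755 × 10^21 u.

1.755 × 10^21 atomic mass units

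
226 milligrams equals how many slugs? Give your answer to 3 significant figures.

1 milligram = 6.85218 × 10^-8 slug.
226 × 6.85218 × 10^-8 ≈ 1.55 × 10^-5 slug.

1.55 × 10^-5 slug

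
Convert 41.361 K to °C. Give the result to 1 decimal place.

-231.8 °C

K = °C + 273.15.
Applying the formula gives -231.8 °C.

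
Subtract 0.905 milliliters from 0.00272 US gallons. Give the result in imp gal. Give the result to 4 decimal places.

0.00272 US gal = 0.00226487 imp gal and 0.905 mL = 0.000199072 imp gal.
0.00226487 − 0.000199072 ≈ 0.0021 imp gal.

0.0021 imp gal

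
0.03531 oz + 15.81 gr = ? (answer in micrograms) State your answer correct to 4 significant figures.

2.025 × 10^6 μg

0.03531 oz = 1.00102 × 10^6 μg and 15.81 gr = 1.02447 × 10^6 μg.
1.00102 × 10^6 + 1.02447 × 10^6 ≈ 2.025 × 10^6 μg.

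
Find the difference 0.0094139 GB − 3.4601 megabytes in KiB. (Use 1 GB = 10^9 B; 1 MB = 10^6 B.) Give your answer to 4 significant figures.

0.0094139 GB = 9193.26 KiB and 3.4601 MB = 3379.00 KiB.
9193.26 − 3379.00 ≈ 5814 KiB.

5814 KiB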